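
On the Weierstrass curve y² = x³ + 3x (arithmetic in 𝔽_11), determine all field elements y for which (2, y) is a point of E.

x³ + 3x + 0 = 14 ≡ 3 (mod 11).
Square roots of 3 mod 11: 5 and 6 (since 5² = 25 ≡ 3).

5, 6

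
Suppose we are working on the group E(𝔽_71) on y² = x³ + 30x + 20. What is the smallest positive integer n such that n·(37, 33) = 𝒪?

3

2P: tangent at (37, 33): λ = (3·37² + 30)/(2·33) ≡ 19/66. 66⁻¹ ≡ 14 (mod 71) since 66·14 = 924 ≡ 1, so λ ≡ 19·14 ≡ 53.
  x = λ² - 37 - 37 = 2809 - 74 ≡ 37; y = λ·(37 - 37) - 33 ≡ 38. → (37, 38)
3P: (37, 38) + (37, 33): same x and y₁ ≡ -y₂, so the sum is 𝒪.
3P = 𝒪, so the order is 3.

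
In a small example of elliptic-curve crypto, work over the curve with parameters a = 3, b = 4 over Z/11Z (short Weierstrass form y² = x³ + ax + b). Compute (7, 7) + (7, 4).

The two points share x = 7 and their y-coordinates satisfy 7 + 4 ≡ 0 (mod 11), so they are inverses. Their sum is O.

O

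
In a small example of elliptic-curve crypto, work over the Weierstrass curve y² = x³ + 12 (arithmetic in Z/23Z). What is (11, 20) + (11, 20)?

(10, 0)

tangent at (11, 20): λ = (3·11² + 0)/(2·20) ≡ 18/17. 17⁻¹ ≡ 19 (mod 23), so λ ≡ 18·19 ≡ 20.
  x = λ² - 11 - 11 = 400 - 22 ≡ 10; y = λ·(11 - 10) - 20 ≡ 0. → (10, 0)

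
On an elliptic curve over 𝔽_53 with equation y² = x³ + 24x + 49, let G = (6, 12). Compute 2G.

(5, 20)

tangent at (6, 12): λ = (3·6² + 24)/(2·12) ≡ 26/24. 24⁻¹ ≡ 42 (mod 53), so λ ≡ 26·42 ≡ 32.
  x = λ² - 6 - 6 = 1024 - 12 ≡ 5; y = λ·(6 - 5) - 12 ≡ 20. → (5, 20)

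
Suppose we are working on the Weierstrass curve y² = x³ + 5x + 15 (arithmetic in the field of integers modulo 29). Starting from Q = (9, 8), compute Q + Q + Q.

(3, 12)

Repeated addition: build up to 3Q.
2Q: tangent at (9, 8): λ = (3·9² + 5)/(2·8) ≡ 16/16. 16⁻¹ ≡ 20 (mod 29), so λ ≡ 16·20 ≡ 1.
  x = λ² - 9 - 9 = 1 - 18 ≡ 12; y = λ·(9 - 12) - 8 ≡ 18. → (12, 18)
3Q: (12, 18) + (9, 8). λ = (8 - 18)/(9 - 12) ≡ 19/26 mod 29. 26⁻¹ ≡ 19 (mod 29), so λ ≡ 13.
  x = λ² - 12 - 9 = 169 - 21 ≡ 3; y = λ·(12 - 3) - 18 ≡ 12. → (3, 12)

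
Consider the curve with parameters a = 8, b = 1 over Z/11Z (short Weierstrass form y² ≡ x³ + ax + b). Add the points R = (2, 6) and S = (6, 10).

(4, 3)

(2, 6) + (6, 10). λ = (10 - 6)/(6 - 2) ≡ 4/4 mod 11. 4⁻¹ ≡ 3 (mod 11) since 4·3 = 12 ≡ 1, so λ ≡ 1.
  x = λ² - 2 - 6 = 1 - 8 ≡ 4; y = λ·(2 - 4) - 6 ≡ 3. → (4, 3)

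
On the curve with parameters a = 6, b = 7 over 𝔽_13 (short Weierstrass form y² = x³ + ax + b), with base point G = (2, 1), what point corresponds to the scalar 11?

Repeated addition: build up to 11G.
2G: tangent at (2, 1): λ = (3·2² + 6)/(2·1) ≡ 5/2. 2⁻¹ ≡ 7 (mod 13) since 2·7 = 14 ≡ 1, so λ ≡ 5·7 ≡ 9.
  x = λ² - 2 - 2 = 81 - 4 ≡ 12; y = λ·(2 - 12) - 1 ≡ 0. → (12, 0)
3G: (12, 0) + (2, 1). λ = (1 - 0)/(2 - 12) ≡ 1/3 mod 13. 3⁻¹ ≡ 9 (mod 13), so λ ≡ 9.
  x = λ² - 12 - 2 = 81 - 14 ≡ 2; y = λ·(12 - 2) - 0 ≡ 12. → (2, 12)
4G: (2, 12) + (2, 1): same x and y₁ ≡ -y₂, so the sum is the point at infinity.
5G: the point at infinity + (2, 1) = (2, 1) (identity).
6G: tangent at (2, 1): λ = (3·2² + 6)/(2·1) ≡ 5/2. 2⁻¹ ≡ 7 (mod 13), so λ ≡ 5·7 ≡ 9.
  x = λ² - 2 - 2 = 81 - 4 ≡ 12; y = λ·(2 - 12) - 1 ≡ 0. → (12, 0)
7G: (12, 0) + (2, 1). λ = (1 - 0)/(2 - 12) ≡ 1/3 mod 13. 3⁻¹ ≡ 9 (mod 13) since 3·9 = 27 ≡ 1, so λ ≡ 9.
  x = λ² - 12 - 2 = 81 - 14 ≡ 2; y = λ·(12 - 2) - 0 ≡ 12. → (2, 12)
8G: (2, 12) + (2, 1): same x and y₁ ≡ -y₂, so the sum is the point at infinity.
9G: the point at infinity + (2, 1) = (2, 1) (identity).
10G: tangent at (2, 1): λ = (3·2² + 6)/(2·1) ≡ 5/2. 2⁻¹ ≡ 7 (mod 13), so λ ≡ 5·7 ≡ 9.
  x = λ² - 2 - 2 = 81 - 4 ≡ 12; y = λ·(2 - 12) - 1 ≡ 0. → (12, 0)
11G: (12, 0) + (2, 1). λ = (1 - 0)/(2 - 12) ≡ 1/3 mod 13. 3⁻¹ ≡ 9 (mod 13), so λ ≡ 9.
  x = λ² - 12 - 2 = 81 - 14 ≡ 2; y = λ·(12 - 2) - 0 ≡ 12. → (2, 12)

(2, 12)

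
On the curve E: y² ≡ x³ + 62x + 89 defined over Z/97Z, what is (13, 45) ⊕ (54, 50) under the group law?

(52, 78)

(13, 45) + (54, 50). λ = (50 - 45)/(54 - 13) ≡ 5/41 mod 97. 41⁻¹ ≡ 71 (mod 97), so λ ≡ 64.
  x = λ² - 13 - 54 = 4096 - 67 ≡ 52; y = λ·(13 - 52) - 45 ≡ 78. → (52, 78)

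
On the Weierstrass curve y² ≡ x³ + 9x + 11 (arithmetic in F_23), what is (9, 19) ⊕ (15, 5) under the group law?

(9, 19) + (15, 5). λ = (5 - 19)/(15 - 9) ≡ 9/6 mod 23. 6⁻¹ ≡ 4 (mod 23), so λ ≡ 13.
  x = λ² - 9 - 15 = 169 - 24 ≡ 7; y = λ·(9 - 7) - 19 ≡ 7. → (7, 7)

(7, 7)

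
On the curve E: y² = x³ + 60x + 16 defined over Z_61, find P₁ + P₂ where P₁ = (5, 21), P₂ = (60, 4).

(43, 34)

(5, 21) + (60, 4). λ = (4 - 21)/(60 - 5) ≡ 44/55 mod 61. 55⁻¹ ≡ 10 (mod 61) since 55·10 = 550 ≡ 1, so λ ≡ 13.
  x = λ² - 5 - 60 = 169 - 65 ≡ 43; y = λ·(5 - 43) - 21 ≡ 34. → (43, 34)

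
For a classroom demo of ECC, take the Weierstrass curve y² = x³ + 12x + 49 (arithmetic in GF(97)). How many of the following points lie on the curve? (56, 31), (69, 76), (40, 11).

2

(56, 31): 31² ≡ 88, rhs ≡ 88 → on.
(69, 76): 76² ≡ 53, rhs ≡ 71 → off.
(40, 11): 11² ≡ 24, rhs ≡ 24 → on.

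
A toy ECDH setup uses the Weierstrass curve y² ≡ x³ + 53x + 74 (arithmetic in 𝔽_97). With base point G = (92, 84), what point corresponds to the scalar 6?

Repeated addition: build up to 6G.
2G: tangent at (92, 84): λ = (3·92² + 53)/(2·84) ≡ 31/71. 71⁻¹ ≡ 41 (mod 97), so λ ≡ 31·41 ≡ 10.
  x = λ² - 92 - 92 = 100 - 184 ≡ 13; y = λ·(92 - 13) - 84 ≡ 27. → (13, 27)
3G: (13, 27) + (92, 84). λ = (84 - 27)/(92 - 13) ≡ 57/79 mod 97. 79⁻¹ ≡ 70 (mod 97) since 79·70 = 5530 ≡ 1, so λ ≡ 13.
  x = λ² - 13 - 92 = 169 - 105 ≡ 64; y = λ·(13 - 64) - 27 ≡ 86. → (64, 86)
4G: (64, 86) + (92, 84). λ = (84 - 86)/(92 - 64) ≡ 95/28 mod 97. 28⁻¹ ≡ 52 (mod 97) since 28·52 = 1456 ≡ 1, so λ ≡ 90.
  x = λ² - 64 - 92 = 8100 - 156 ≡ 87; y = λ·(64 - 87) - 86 ≡ 75. → (87, 75)
5G: (87, 75) + (92, 84). λ = (84 - 75)/(92 - 87) ≡ 9/5 mod 97. 5⁻¹ ≡ 39 (mod 97), so λ ≡ 60.
  x = λ² - 87 - 92 = 3600 - 179 ≡ 26; y = λ·(87 - 26) - 75 ≡ 93. → (26, 93)
6G: (26, 93) + (92, 84). λ = (84 - 93)/(92 - 26) ≡ 88/66 mod 97. 66⁻¹ ≡ 25 (mod 97) since 66·25 = 1650 ≡ 1, so λ ≡ 66.
  x = λ² - 26 - 92 = 4356 - 118 ≡ 67; y = λ·(26 - 67) - 93 ≡ 14. → (67, 14)

(67, 14)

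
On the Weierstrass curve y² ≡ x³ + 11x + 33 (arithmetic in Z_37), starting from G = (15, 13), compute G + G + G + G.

(33, 31)

Double-and-add on 4 = (100)₂. Start with G = (15, 13) for the leading 1-bit.
double: tangent at (15, 13): λ = (3·15² + 11)/(2·13) ≡ 20/26. 26⁻¹ ≡ 10 (mod 37), so λ ≡ 20·10 ≡ 15.
  x = λ² - 15 - 15 = 225 - 30 ≡ 10; y = λ·(15 - 10) - 13 ≡ 25. → (10, 25)
double: tangent at (10, 25): λ = (3·10² + 11)/(2·25) ≡ 15/13. 13⁻¹ ≡ 20 (mod 37) since 13·20 = 260 ≡ 1, so λ ≡ 15·20 ≡ 4.
  x = λ² - 10 - 10 = 16 - 20 ≡ 33; y = λ·(10 - 33) - 25 ≡ 31. → (33, 31)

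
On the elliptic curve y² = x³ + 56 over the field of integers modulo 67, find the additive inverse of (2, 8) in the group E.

-(2, 8) = (2, -8 mod 67) = (2, 59).

(2, 59)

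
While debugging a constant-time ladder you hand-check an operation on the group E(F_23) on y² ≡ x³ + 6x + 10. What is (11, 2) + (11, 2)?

tangent at (11, 2): λ = (3·11² + 6)/(2·2) ≡ 1/4. 4⁻¹ ≡ 6 (mod 23), so λ ≡ 1·6 ≡ 6.
  x = λ² - 11 - 11 = 36 - 22 ≡ 14; y = λ·(11 - 14) - 2 ≡ 3. → (14, 3)

(14, 3)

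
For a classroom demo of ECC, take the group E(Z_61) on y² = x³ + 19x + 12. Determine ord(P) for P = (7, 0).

2P: (7, 0) + (7, 0): same x and y₁ ≡ -y₂, so the sum is 𝒪.
2P = 𝒪, so the order is 2.

2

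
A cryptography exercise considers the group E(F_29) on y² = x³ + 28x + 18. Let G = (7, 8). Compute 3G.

(14, 14)

Repeated addition: build up to 3G.
2G: tangent at (7, 8): λ = (3·7² + 28)/(2·8) ≡ 1/16. 16⁻¹ ≡ 20 (mod 29), so λ ≡ 1·20 ≡ 20.
  x = λ² - 7 - 7 = 400 - 14 ≡ 9; y = λ·(7 - 9) - 8 ≡ 10. → (9, 10)
3G: (9, 10) + (7, 8). λ = (8 - 10)/(7 - 9) ≡ 27/27 mod 29. 27⁻¹ ≡ 14 (mod 29), so λ ≡ 1.
  x = λ² - 9 - 7 = 1 - 16 ≡ 14; y = λ·(9 - 14) - 10 ≡ 14. → (14, 14)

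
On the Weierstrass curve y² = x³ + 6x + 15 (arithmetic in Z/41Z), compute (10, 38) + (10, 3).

O

The two points share x = 10 and their y-coordinates satisfy 38 + 3 ≡ 0 (mod 41), so they are inverses. Their sum is ∞.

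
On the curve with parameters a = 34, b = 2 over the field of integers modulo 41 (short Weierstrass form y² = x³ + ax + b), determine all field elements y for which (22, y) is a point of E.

0

x³ + 34x + 2 = 11398 ≡ 0 (mod 41).
Only y = 0 satisfies y² ≡ 0.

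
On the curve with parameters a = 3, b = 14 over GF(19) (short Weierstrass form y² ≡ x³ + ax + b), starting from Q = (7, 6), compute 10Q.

Repeated addition: build up to 10Q.
2Q: tangent at (7, 6): λ = (3·7² + 3)/(2·6) ≡ 17/12. 12⁻¹ ≡ 8 (mod 19), so λ ≡ 17·8 ≡ 3.
  x = λ² - 7 - 7 = 9 - 14 ≡ 14; y = λ·(7 - 14) - 6 ≡ 11. → (14, 11)
3Q: (14, 11) + (7, 6). λ = (6 - 11)/(7 - 14) ≡ 14/12 mod 19. 12⁻¹ ≡ 8 (mod 19), so λ ≡ 17.
  x = λ² - 14 - 7 = 289 - 21 ≡ 2; y = λ·(14 - 2) - 11 ≡ 3. → (2, 3)
4Q: (2, 3) + (7, 6). λ = (6 - 3)/(7 - 2) ≡ 3/5 mod 19. 5⁻¹ ≡ 4 (mod 19), so λ ≡ 12.
  x = λ² - 2 - 7 = 144 - 9 ≡ 2; y = λ·(2 - 2) - 3 ≡ 16. → (2, 16)
5Q: (2, 16) + (7, 6). λ = (6 - 16)/(7 - 2) ≡ 9/5 mod 19. 5⁻¹ ≡ 4 (mod 19), so λ ≡ 17.
  x = λ² - 2 - 7 = 289 - 9 ≡ 14; y = λ·(2 - 14) - 16 ≡ 8. → (14, 8)
6Q: (14, 8) + (7, 6). λ = (6 - 8)/(7 - 14) ≡ 17/12 mod 19. 12⁻¹ ≡ 8 (mod 19), so λ ≡ 3.
  x = λ² - 14 - 7 = 9 - 21 ≡ 7; y = λ·(14 - 7) - 8 ≡ 13. → (7, 13)
7Q: (7, 13) + (7, 6): same x and y₁ ≡ -y₂, so the sum is 𝒪.
8Q: 𝒪 + (7, 6) = (7, 6) (identity).
9Q: tangent at (7, 6): λ = (3·7² + 3)/(2·6) ≡ 17/12. 12⁻¹ ≡ 8 (mod 19) since 12·8 = 96 ≡ 1, so λ ≡ 17·8 ≡ 3.
  x = λ² - 7 - 7 = 9 - 14 ≡ 14; y = λ·(7 - 14) - 6 ≡ 11. → (14, 11)
10Q: (14, 11) + (7, 6). λ = (6 - 11)/(7 - 14) ≡ 14/12 mod 19. 12⁻¹ ≡ 8 (mod 19) since 12·8 = 96 ≡ 1, so λ ≡ 17.
  x = λ² - 14 - 7 = 289 - 21 ≡ 2; y = λ·(14 - 2) - 11 ≡ 3. → (2, 3)

(2, 3)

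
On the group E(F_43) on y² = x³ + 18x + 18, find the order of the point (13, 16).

2P: tangent at (13, 16): λ = (3·13² + 18)/(2·16) ≡ 9/32. 32⁻¹ ≡ 39 (mod 43) since 32·39 = 1248 ≡ 1, so λ ≡ 9·39 ≡ 7.
  x = λ² - 13 - 13 = 49 - 26 ≡ 23; y = λ·(13 - 23) - 16 ≡ 0. → (23, 0)
3P: (23, 0) + (13, 16). λ = (16 - 0)/(13 - 23) ≡ 16/33 mod 43. 33⁻¹ ≡ 30 (mod 43) since 33·30 = 990 ≡ 1, so λ ≡ 7.
  x = λ² - 23 - 13 = 49 - 36 ≡ 13; y = λ·(23 - 13) - 0 ≡ 27. → (13, 27)
4P: (13, 27) + (13, 16): same x and y₁ ≡ -y₂, so the sum is the point at infinity.
4P = the point at infinity, so the order is 4.

4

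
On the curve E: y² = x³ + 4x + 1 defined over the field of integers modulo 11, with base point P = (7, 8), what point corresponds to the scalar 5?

Double-and-add on 5 = (101)₂. Start with P = (7, 8) for the leading 1-bit.
double: tangent at (7, 8): λ = (3·7² + 4)/(2·8) ≡ 8/5. 5⁻¹ ≡ 9 (mod 11) since 5·9 = 45 ≡ 1, so λ ≡ 8·9 ≡ 6.
  x = λ² - 7 - 7 = 36 - 14 ≡ 0; y = λ·(7 - 0) - 8 ≡ 1. → (0, 1)
double: tangent at (0, 1): λ = (3·0² + 4)/(2·1) ≡ 4/2. 2⁻¹ ≡ 6 (mod 11) since 2·6 = 12 ≡ 1, so λ ≡ 4·6 ≡ 2.
  x = λ² - 0 - 0 = 4 - 0 ≡ 4; y = λ·(0 - 4) - 1 ≡ 2. → (4, 2)
add P: (4, 2) + (7, 8). λ = (8 - 2)/(7 - 4) ≡ 6/3 mod 11. 3⁻¹ ≡ 4 (mod 11) since 3·4 = 12 ≡ 1, so λ ≡ 2.
  x = λ² - 4 - 7 = 4 - 11 ≡ 4; y = λ·(4 - 4) - 2 ≡ 9. → (4, 9)

(4, 9)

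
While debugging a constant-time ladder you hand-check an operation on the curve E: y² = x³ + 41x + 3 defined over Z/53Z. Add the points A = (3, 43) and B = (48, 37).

(39, 36)

(3, 43) + (48, 37). λ = (37 - 43)/(48 - 3) ≡ 47/45 mod 53. 45⁻¹ ≡ 33 (mod 53), so λ ≡ 14.
  x = λ² - 3 - 48 = 196 - 51 ≡ 39; y = λ·(3 - 39) - 43 ≡ 36. → (39, 36)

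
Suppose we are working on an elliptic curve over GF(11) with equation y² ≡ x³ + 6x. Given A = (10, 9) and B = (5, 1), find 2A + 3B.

(5, 10)

First 2A:
Repeated addition: build up to 2A.
2A: tangent at (10, 9): λ = (3·10² + 6)/(2·9) ≡ 9/7. 7⁻¹ ≡ 8 (mod 11) since 7·8 = 56 ≡ 1, so λ ≡ 9·8 ≡ 6.
  x = λ² - 10 - 10 = 36 - 20 ≡ 5; y = λ·(10 - 5) - 9 ≡ 10. → (5, 10)
2A = (5, 10).
Next 3B:
Repeated addition: build up to 3B.
2B: tangent at (5, 1): λ = (3·5² + 6)/(2·1) ≡ 4/2. 2⁻¹ ≡ 6 (mod 11) since 2·6 = 12 ≡ 1, so λ ≡ 4·6 ≡ 2.
  x = λ² - 5 - 5 = 4 - 10 ≡ 5; y = λ·(5 - 5) - 1 ≡ 10. → (5, 10)
3B: (5, 10) + (5, 1): same x and y₁ ≡ -y₂, so the sum is ∞.
3B = ∞.
Finally 2A + 3B:
(5, 10) + ∞ = (5, 10) (identity).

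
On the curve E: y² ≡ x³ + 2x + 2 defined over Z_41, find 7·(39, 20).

Write P = (39, 20).
Repeated addition: build up to 7P.
2P: tangent at (39, 20): λ = (3·39² + 2)/(2·20) ≡ 14/40. 40⁻¹ ≡ 40 (mod 41) since 40·40 = 1600 ≡ 1, so λ ≡ 14·40 ≡ 27.
  x = λ² - 39 - 39 = 729 - 78 ≡ 36; y = λ·(39 - 36) - 20 ≡ 20. → (36, 20)
3P: (36, 20) + (39, 20). λ = (20 - 20)/(39 - 36) ≡ 0/3 mod 41. 3⁻¹ ≡ 14 (mod 41), so λ ≡ 0.
  x = λ² - 36 - 39 = 0 - 75 ≡ 7; y = λ·(36 - 7) - 20 ≡ 21. → (7, 21)
4P: (7, 21) + (39, 20). λ = (20 - 21)/(39 - 7) ≡ 40/32 mod 41. 32⁻¹ ≡ 9 (mod 41), so λ ≡ 32.
  x = λ² - 7 - 39 = 1024 - 46 ≡ 35; y = λ·(7 - 35) - 21 ≡ 26. → (35, 26)
5P: (35, 26) + (39, 20). λ = (20 - 26)/(39 - 35) ≡ 35/4 mod 41. 4⁻¹ ≡ 31 (mod 41) since 4·31 = 124 ≡ 1, so λ ≡ 19.
  x = λ² - 35 - 39 = 361 - 74 ≡ 0; y = λ·(35 - 0) - 26 ≡ 24. → (0, 24)
6P: (0, 24) + (39, 20). λ = (20 - 24)/(39 - 0) ≡ 37/39 mod 41. 39⁻¹ ≡ 20 (mod 41), so λ ≡ 2.
  x = λ² - 0 - 39 = 4 - 39 ≡ 6; y = λ·(0 - 6) - 24 ≡ 5. → (6, 5)
7P: (6, 5) + (39, 20). λ = (20 - 5)/(39 - 6) ≡ 15/33 mod 41. 33⁻¹ ≡ 5 (mod 41), so λ ≡ 34.
  x = λ² - 6 - 39 = 1156 - 45 ≡ 4; y = λ·(6 - 4) - 5 ≡ 22. → (4, 22)

(4, 22)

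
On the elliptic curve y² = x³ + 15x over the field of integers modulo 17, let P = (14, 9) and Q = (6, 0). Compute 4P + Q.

First 4P:
Repeated addition: build up to 4P.
2P: tangent at (14, 9): λ = (3·14² + 15)/(2·9) ≡ 8/1. 1⁻¹ ≡ 1 (mod 17) since 1·1 = 1 ≡ 1, so λ ≡ 8·1 ≡ 8.
  x = λ² - 14 - 14 = 64 - 28 ≡ 2; y = λ·(14 - 2) - 9 ≡ 2. → (2, 2)
3P: (2, 2) + (14, 9). λ = (9 - 2)/(14 - 2) ≡ 7/12 mod 17. 12⁻¹ ≡ 10 (mod 17), so λ ≡ 2.
  x = λ² - 2 - 14 = 4 - 16 ≡ 5; y = λ·(2 - 5) - 2 ≡ 9. → (5, 9)
4P: (5, 9) + (14, 9). λ = (9 - 9)/(14 - 5) ≡ 0/9 mod 17. 9⁻¹ ≡ 2 (mod 17) since 9·2 = 18 ≡ 1, so λ ≡ 0.
  x = λ² - 5 - 14 = 0 - 19 ≡ 15; y = λ·(5 - 15) - 9 ≡ 8. → (15, 8)
4P = (15, 8).
Finally 4P + Q:
(15, 8) + (6, 0). λ = (0 - 8)/(6 - 15) ≡ 9/8 mod 17. 8⁻¹ ≡ 15 (mod 17) since 8·15 = 120 ≡ 1, so λ ≡ 16.
  x = λ² - 15 - 6 = 256 - 21 ≡ 14; y = λ·(15 - 14) - 8 ≡ 8. → (14, 8)

(14, 8)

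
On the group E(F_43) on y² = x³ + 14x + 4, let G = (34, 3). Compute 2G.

(24, 24)

tangent at (34, 3): λ = (3·34² + 14)/(2·3) ≡ 42/6. 6⁻¹ ≡ 36 (mod 43), so λ ≡ 42·36 ≡ 7.
  x = λ² - 34 - 34 = 49 - 68 ≡ 24; y = λ·(34 - 24) - 3 ≡ 24. → (24, 24)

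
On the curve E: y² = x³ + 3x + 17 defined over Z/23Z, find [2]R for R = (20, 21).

(22, 17)

tangent at (20, 21): λ = (3·20² + 3)/(2·21) ≡ 7/19. 19⁻¹ ≡ 17 (mod 23) since 19·17 = 323 ≡ 1, so λ ≡ 7·17 ≡ 4.
  x = λ² - 20 - 20 = 16 - 40 ≡ 22; y = λ·(20 - 22) - 21 ≡ 17. → (22, 17)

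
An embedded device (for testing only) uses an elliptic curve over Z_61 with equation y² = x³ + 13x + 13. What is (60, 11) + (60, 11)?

(60, 50)

tangent at (60, 11): λ = (3·60² + 13)/(2·11) ≡ 16/22. 22⁻¹ ≡ 25 (mod 61), so λ ≡ 16·25 ≡ 34.
  x = λ² - 60 - 60 = 1156 - 120 ≡ 60; y = λ·(60 - 60) - 11 ≡ 50. → (60, 50)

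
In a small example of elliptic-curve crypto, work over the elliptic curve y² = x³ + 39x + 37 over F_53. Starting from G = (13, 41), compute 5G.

Double-and-add on 5 = (101)₂. Start with G = (13, 41) for the leading 1-bit.
double: tangent at (13, 41): λ = (3·13² + 39)/(2·41) ≡ 16/29. 29⁻¹ ≡ 11 (mod 53), so λ ≡ 16·11 ≡ 17.
  x = λ² - 13 - 13 = 289 - 26 ≡ 51; y = λ·(13 - 51) - 41 ≡ 2. → (51, 2)
double: tangent at (51, 2): λ = (3·51² + 39)/(2·2) ≡ 51/4. 4⁻¹ ≡ 40 (mod 53), so λ ≡ 51·40 ≡ 26.
  x = λ² - 51 - 51 = 676 - 102 ≡ 44; y = λ·(51 - 44) - 2 ≡ 21. → (44, 21)
add G: (44, 21) + (13, 41). λ = (41 - 21)/(13 - 44) ≡ 20/22 mod 53. 22⁻¹ ≡ 41 (mod 53) since 22·41 = 902 ≡ 1, so λ ≡ 25.
  x = λ² - 44 - 13 = 625 - 57 ≡ 38; y = λ·(44 - 38) - 21 ≡ 23. → (38, 23)

(38, 23)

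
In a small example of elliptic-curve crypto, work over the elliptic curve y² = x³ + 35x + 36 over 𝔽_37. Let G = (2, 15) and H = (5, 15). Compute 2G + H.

(12, 1)

First 2G:
Repeated addition: build up to 2G.
2G: tangent at (2, 15): λ = (3·2² + 35)/(2·15) ≡ 10/30. 30⁻¹ ≡ 21 (mod 37) since 30·21 = 630 ≡ 1, so λ ≡ 10·21 ≡ 25.
  x = λ² - 2 - 2 = 625 - 4 ≡ 29; y = λ·(2 - 29) - 15 ≡ 13. → (29, 13)
2G = (29, 13).
Finally 2G + H:
(29, 13) + (5, 15). λ = (15 - 13)/(5 - 29) ≡ 2/13 mod 37. 13⁻¹ ≡ 20 (mod 37), so λ ≡ 3.
  x = λ² - 29 - 5 = 9 - 34 ≡ 12; y = λ·(29 - 12) - 13 ≡ 1. → (12, 1)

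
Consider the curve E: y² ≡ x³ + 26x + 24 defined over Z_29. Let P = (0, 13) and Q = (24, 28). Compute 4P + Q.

First 4P:
Repeated addition: build up to 4P.
2P: tangent at (0, 13): λ = (3·0² + 26)/(2·13) ≡ 26/26. 26⁻¹ ≡ 19 (mod 29) since 26·19 = 494 ≡ 1, so λ ≡ 26·19 ≡ 1.
  x = λ² - 0 - 0 = 1 - 0 ≡ 1; y = λ·(0 - 1) - 13 ≡ 15. → (1, 15)
3P: (1, 15) + (0, 13). λ = (13 - 15)/(0 - 1) ≡ 27/28 mod 29. 28⁻¹ ≡ 28 (mod 29), so λ ≡ 2.
  x = λ² - 1 - 0 = 4 - 1 ≡ 3; y = λ·(1 - 3) - 15 ≡ 10. → (3, 10)
4P: (3, 10) + (0, 13). λ = (13 - 10)/(0 - 3) ≡ 3/26 mod 29. 26⁻¹ ≡ 19 (mod 29), so λ ≡ 28.
  x = λ² - 3 - 0 = 784 - 3 ≡ 27; y = λ·(3 - 27) - 10 ≡ 14. → (27, 14)
4P = (27, 14).
Finally 4P + Q:
(27, 14) + (24, 28). λ = (28 - 14)/(24 - 27) ≡ 14/26 mod 29. 26⁻¹ ≡ 19 (mod 29) since 26·19 = 494 ≡ 1, so λ ≡ 5.
  x = λ² - 27 - 24 = 25 - 51 ≡ 3; y = λ·(27 - 3) - 14 ≡ 19. → (3, 19)

(3, 19)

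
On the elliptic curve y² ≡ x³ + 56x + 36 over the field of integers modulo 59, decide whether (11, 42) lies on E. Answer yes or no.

y² = 42² ≡ 53; x³ + 56x + 36 = 1983 ≡ 36 (mod 59). 53 ≠ 36.

no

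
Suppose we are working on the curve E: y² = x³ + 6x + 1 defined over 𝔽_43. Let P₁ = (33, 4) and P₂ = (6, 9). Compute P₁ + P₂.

(13, 13)

(33, 4) + (6, 9). λ = (9 - 4)/(6 - 33) ≡ 5/16 mod 43. 16⁻¹ ≡ 35 (mod 43), so λ ≡ 3.
  x = λ² - 33 - 6 = 9 - 39 ≡ 13; y = λ·(33 - 13) - 4 ≡ 13. → (13, 13)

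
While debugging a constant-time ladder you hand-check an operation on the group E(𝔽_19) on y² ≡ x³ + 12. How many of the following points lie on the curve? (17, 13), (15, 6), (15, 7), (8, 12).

(17, 13): 13² ≡ 17, rhs ≡ 4 → off.
(15, 6): 6² ≡ 17, rhs ≡ 5 → off.
(15, 7): 7² ≡ 11, rhs ≡ 5 → off.
(8, 12): 12² ≡ 11, rhs ≡ 11 → on.

1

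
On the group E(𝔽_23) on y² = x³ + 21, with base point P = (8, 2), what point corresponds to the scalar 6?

(19, 16)

Double-and-add on 6 = (110)₂. Start with P = (8, 2) for the leading 1-bit.
double: tangent at (8, 2): λ = (3·8² + 0)/(2·2) ≡ 8/4. 4⁻¹ ≡ 6 (mod 23), so λ ≡ 8·6 ≡ 2.
  x = λ² - 8 - 8 = 4 - 16 ≡ 11; y = λ·(8 - 11) - 2 ≡ 15. → (11, 15)
add P: (11, 15) + (8, 2). λ = (2 - 15)/(8 - 11) ≡ 10/20 mod 23. 20⁻¹ ≡ 15 (mod 23) since 20·15 = 300 ≡ 1, so λ ≡ 12.
  x = λ² - 11 - 8 = 144 - 19 ≡ 10; y = λ·(11 - 10) - 15 ≡ 20. → (10, 20)
double: tangent at (10, 20): λ = (3·10² + 0)/(2·20) ≡ 1/17. 17⁻¹ ≡ 19 (mod 23) since 17·19 = 323 ≡ 1, so λ ≡ 1·19 ≡ 19.
  x = λ² - 10 - 10 = 361 - 20 ≡ 19; y = λ·(10 - 19) - 20 ≡ 16. → (19, 16)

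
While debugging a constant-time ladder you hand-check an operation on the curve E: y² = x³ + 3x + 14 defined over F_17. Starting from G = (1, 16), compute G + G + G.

(5, 16)

Repeated addition: build up to 3G.
2G: tangent at (1, 16): λ = (3·1² + 3)/(2·16) ≡ 6/15. 15⁻¹ ≡ 8 (mod 17), so λ ≡ 6·8 ≡ 14.
  x = λ² - 1 - 1 = 196 - 2 ≡ 7; y = λ·(1 - 7) - 16 ≡ 2. → (7, 2)
3G: (7, 2) + (1, 16). λ = (16 - 2)/(1 - 7) ≡ 14/11 mod 17. 11⁻¹ ≡ 14 (mod 17), so λ ≡ 9.
  x = λ² - 7 - 1 = 81 - 8 ≡ 5; y = λ·(7 - 5) - 2 ≡ 16. → (5, 16)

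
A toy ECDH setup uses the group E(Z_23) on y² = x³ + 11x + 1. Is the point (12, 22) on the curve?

no

y² = 22² ≡ 1; x³ + 11x + 1 = 1861 ≡ 21 (mod 23). 1 ≠ 21.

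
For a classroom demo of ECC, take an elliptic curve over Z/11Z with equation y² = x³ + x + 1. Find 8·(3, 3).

(3, 3)

Write Q = (3, 3).
Repeated addition: build up to 8Q.
2Q: tangent at (3, 3): λ = (3·3² + 1)/(2·3) ≡ 6/6. 6⁻¹ ≡ 2 (mod 11), so λ ≡ 6·2 ≡ 1.
  x = λ² - 3 - 3 = 1 - 6 ≡ 6; y = λ·(3 - 6) - 3 ≡ 5. → (6, 5)
3Q: (6, 5) + (3, 3). λ = (3 - 5)/(3 - 6) ≡ 9/8 mod 11. 8⁻¹ ≡ 7 (mod 11), so λ ≡ 8.
  x = λ² - 6 - 3 = 64 - 9 ≡ 0; y = λ·(6 - 0) - 5 ≡ 10. → (0, 10)
4Q: (0, 10) + (3, 3). λ = (3 - 10)/(3 - 0) ≡ 4/3 mod 11. 3⁻¹ ≡ 4 (mod 11), so λ ≡ 5.
  x = λ² - 0 - 3 = 25 - 3 ≡ 0; y = λ·(0 - 0) - 10 ≡ 1. → (0, 1)
5Q: (0, 1) + (3, 3). λ = (3 - 1)/(3 - 0) ≡ 2/3 mod 11. 3⁻¹ ≡ 4 (mod 11), so λ ≡ 8.
  x = λ² - 0 - 3 = 64 - 3 ≡ 6; y = λ·(0 - 6) - 1 ≡ 6. → (6, 6)
6Q: (6, 6) + (3, 3). λ = (3 - 6)/(3 - 6) ≡ 8/8 mod 11. 8⁻¹ ≡ 7 (mod 11) since 8·7 = 56 ≡ 1, so λ ≡ 1.
  x = λ² - 6 - 3 = 1 - 9 ≡ 3; y = λ·(6 - 3) - 6 ≡ 8. → (3, 8)
7Q: (3, 8) + (3, 3): same x and y₁ ≡ -y₂, so the sum is O.
8Q: O + (3, 3) = (3, 3) (identity).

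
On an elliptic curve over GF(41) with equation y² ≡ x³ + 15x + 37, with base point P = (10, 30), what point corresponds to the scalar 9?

(36, 40)

Double-and-add on 9 = (1001)₂. Start with P = (10, 30) for the leading 1-bit.
double: tangent at (10, 30): λ = (3·10² + 15)/(2·30) ≡ 28/19. 19⁻¹ ≡ 13 (mod 41) since 19·13 = 247 ≡ 1, so λ ≡ 28·13 ≡ 36.
  x = λ² - 10 - 10 = 1296 - 20 ≡ 5; y = λ·(10 - 5) - 30 ≡ 27. → (5, 27)
double: tangent at (5, 27): λ = (3·5² + 15)/(2·27) ≡ 8/13. 13⁻¹ ≡ 19 (mod 41) since 13·19 = 247 ≡ 1, so λ ≡ 8·19 ≡ 29.
  x = λ² - 5 - 5 = 841 - 10 ≡ 11; y = λ·(5 - 11) - 27 ≡ 4. → (11, 4)
double: tangent at (11, 4): λ = (3·11² + 15)/(2·4) ≡ 9/8. 8⁻¹ ≡ 36 (mod 41), so λ ≡ 9·36 ≡ 37.
  x = λ² - 11 - 11 = 1369 - 22 ≡ 35; y = λ·(11 - 35) - 4 ≡ 10. → (35, 10)
add P: (35, 10) + (10, 30). λ = (30 - 10)/(10 - 35) ≡ 20/16 mod 41. 16⁻¹ ≡ 18 (mod 41) since 16·18 = 288 ≡ 1, so λ ≡ 32.
  x = λ² - 35 - 10 = 1024 - 45 ≡ 36; y = λ·(35 - 36) - 10 ≡ 40. → (36, 40)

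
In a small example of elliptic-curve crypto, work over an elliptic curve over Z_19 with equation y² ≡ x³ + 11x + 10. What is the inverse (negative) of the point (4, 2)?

-(4, 2) = (4, -2 mod 19) = (4, 17).

(4, 17)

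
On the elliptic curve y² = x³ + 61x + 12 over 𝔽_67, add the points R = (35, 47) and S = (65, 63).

(59, 34)

(35, 47) + (65, 63). λ = (63 - 47)/(65 - 35) ≡ 16/30 mod 67. 30⁻¹ ≡ 38 (mod 67) since 30·38 = 1140 ≡ 1, so λ ≡ 5.
  x = λ² - 35 - 65 = 25 - 100 ≡ 59; y = λ·(35 - 59) - 47 ≡ 34. → (59, 34)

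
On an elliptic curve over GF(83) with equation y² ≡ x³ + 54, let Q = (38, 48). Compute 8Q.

(8, 20)

Double-and-add on 8 = (1000)₂. Start with Q = (38, 48) for the leading 1-bit.
double: tangent at (38, 48): λ = (3·38² + 0)/(2·48) ≡ 16/13. 13⁻¹ ≡ 32 (mod 83), so λ ≡ 16·32 ≡ 14.
  x = λ² - 38 - 38 = 196 - 76 ≡ 37; y = λ·(38 - 37) - 48 ≡ 49. → (37, 49)
double: tangent at (37, 49): λ = (3·37² + 0)/(2·49) ≡ 40/15. 15⁻¹ ≡ 72 (mod 83), so λ ≡ 40·72 ≡ 58.
  x = λ² - 37 - 37 = 3364 - 74 ≡ 53; y = λ·(37 - 53) - 49 ≡ 19. → (53, 19)
double: tangent at (53, 19): λ = (3·53² + 0)/(2·19) ≡ 44/38. 38⁻¹ ≡ 59 (mod 83) since 38·59 = 2242 ≡ 1, so λ ≡ 44·59 ≡ 23.
  x = λ² - 53 - 53 = 529 - 106 ≡ 8; y = λ·(53 - 8) - 19 ≡ 20. → (8, 20)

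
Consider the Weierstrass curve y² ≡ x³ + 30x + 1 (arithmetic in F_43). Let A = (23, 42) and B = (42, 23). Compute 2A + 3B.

(42, 23)

First 2A:
Repeated addition: build up to 2A.
2A: tangent at (23, 42): λ = (3·23² + 30)/(2·42) ≡ 26/41. 41⁻¹ ≡ 21 (mod 43) since 41·21 = 861 ≡ 1, so λ ≡ 26·21 ≡ 30.
  x = λ² - 23 - 23 = 900 - 46 ≡ 37; y = λ·(23 - 37) - 42 ≡ 11. → (37, 11)
2A = (37, 11).
Next 3B:
Repeated addition: build up to 3B.
2B: tangent at (42, 23): λ = (3·42² + 30)/(2·23) ≡ 33/3. 3⁻¹ ≡ 29 (mod 43), so λ ≡ 33·29 ≡ 11.
  x = λ² - 42 - 42 = 121 - 84 ≡ 37; y = λ·(42 - 37) - 23 ≡ 32. → (37, 32)
3B: (37, 32) + (42, 23). λ = (23 - 32)/(42 - 37) ≡ 34/5 mod 43. 5⁻¹ ≡ 26 (mod 43) since 5·26 = 130 ≡ 1, so λ ≡ 24.
  x = λ² - 37 - 42 = 576 - 79 ≡ 24; y = λ·(37 - 24) - 32 ≡ 22. → (24, 22)
3B = (24, 22).
Finally 2A + 3B:
(37, 11) + (24, 22). λ = (22 - 11)/(24 - 37) ≡ 11/30 mod 43. 30⁻¹ ≡ 33 (mod 43), so λ ≡ 19.
  x = λ² - 37 - 24 = 361 - 61 ≡ 42; y = λ·(37 - 42) - 11 ≡ 23. → (42, 23)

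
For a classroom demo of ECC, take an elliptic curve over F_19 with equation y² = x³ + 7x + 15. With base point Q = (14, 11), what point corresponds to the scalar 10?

(14, 11)

Repeated addition: build up to 10Q.
2Q: tangent at (14, 11): λ = (3·14² + 7)/(2·11) ≡ 6/3. 3⁻¹ ≡ 13 (mod 19), so λ ≡ 6·13 ≡ 2.
  x = λ² - 14 - 14 = 4 - 28 ≡ 14; y = λ·(14 - 14) - 11 ≡ 8. → (14, 8)
3Q: (14, 8) + (14, 11): same x and y₁ ≡ -y₂, so the sum is the point at infinity.
4Q: the point at infinity + (14, 11) = (14, 11) (identity).
5Q: tangent at (14, 11): λ = (3·14² + 7)/(2·11) ≡ 6/3. 3⁻¹ ≡ 13 (mod 19), so λ ≡ 6·13 ≡ 2.
  x = λ² - 14 - 14 = 4 - 28 ≡ 14; y = λ·(14 - 14) - 11 ≡ 8. → (14, 8)
6Q: (14, 8) + (14, 11): same x and y₁ ≡ -y₂, so the sum is the point at infinity.
7Q: the point at infinity + (14, 11) = (14, 11) (identity).
8Q: tangent at (14, 11): λ = (3·14² + 7)/(2·11) ≡ 6/3. 3⁻¹ ≡ 13 (mod 19) since 3·13 = 39 ≡ 1, so λ ≡ 6·13 ≡ 2.
  x = λ² - 14 - 14 = 4 - 28 ≡ 14; y = λ·(14 - 14) - 11 ≡ 8. → (14, 8)
9Q: (14, 8) + (14, 11): same x and y₁ ≡ -y₂, so the sum is the point at infinity.
10Q: the point at infinity + (14, 11) = (14, 11) (identity).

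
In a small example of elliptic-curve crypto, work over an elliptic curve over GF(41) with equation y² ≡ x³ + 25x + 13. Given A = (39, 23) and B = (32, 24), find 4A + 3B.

(7, 11)

First 4A:
Double-and-add on 4 = (100)₂. Start with A = (39, 23) for the leading 1-bit.
double: tangent at (39, 23): λ = (3·39² + 25)/(2·23) ≡ 37/5. 5⁻¹ ≡ 33 (mod 41) since 5·33 = 165 ≡ 1, so λ ≡ 37·33 ≡ 32.
  x = λ² - 39 - 39 = 1024 - 78 ≡ 3; y = λ·(39 - 3) - 23 ≡ 22. → (3, 22)
double: tangent at (3, 22): λ = (3·3² + 25)/(2·22) ≡ 11/3. 3⁻¹ ≡ 14 (mod 41) since 3·14 = 42 ≡ 1, so λ ≡ 11·14 ≡ 31.
  x = λ² - 3 - 3 = 961 - 6 ≡ 12; y = λ·(3 - 12) - 22 ≡ 27. → (12, 27)
4A = (12, 27).
Next 3B:
Repeated addition: build up to 3B.
2B: tangent at (32, 24): λ = (3·32² + 25)/(2·24) ≡ 22/7. 7⁻¹ ≡ 6 (mod 41) since 7·6 = 42 ≡ 1, so λ ≡ 22·6 ≡ 9.
  x = λ² - 32 - 32 = 81 - 64 ≡ 17; y = λ·(32 - 17) - 24 ≡ 29. → (17, 29)
3B: (17, 29) + (32, 24). λ = (24 - 29)/(32 - 17) ≡ 36/15 mod 41. 15⁻¹ ≡ 11 (mod 41) since 15·11 = 165 ≡ 1, so λ ≡ 27.
  x = λ² - 17 - 32 = 729 - 49 ≡ 24; y = λ·(17 - 24) - 29 ≡ 28. → (24, 28)
3B = (24, 28).
Finally 4A + 3B:
(12, 27) + (24, 28). λ = (28 - 27)/(24 - 12) ≡ 1/12 mod 41. 12⁻¹ ≡ 24 (mod 41), so λ ≡ 24.
  x = λ² - 12 - 24 = 576 - 36 ≡ 7; y = λ·(12 - 7) - 27 ≡ 11. → (7, 11)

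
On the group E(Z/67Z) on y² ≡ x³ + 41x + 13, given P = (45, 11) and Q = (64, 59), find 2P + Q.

First 2P:
Repeated addition: build up to 2P.
2P: tangent at (45, 11): λ = (3·45² + 41)/(2·11) ≡ 19/22. 22⁻¹ ≡ 64 (mod 67) since 22·64 = 1408 ≡ 1, so λ ≡ 19·64 ≡ 10.
  x = λ² - 45 - 45 = 100 - 90 ≡ 10; y = λ·(45 - 10) - 11 ≡ 4. → (10, 4)
2P = (10, 4).
Finally 2P + Q:
(10, 4) + (64, 59). λ = (59 - 4)/(64 - 10) ≡ 55/54 mod 67. 54⁻¹ ≡ 36 (mod 67), so λ ≡ 37.
  x = λ² - 10 - 64 = 1369 - 74 ≡ 22; y = λ·(10 - 22) - 4 ≡ 21. → (22, 21)

(22, 21)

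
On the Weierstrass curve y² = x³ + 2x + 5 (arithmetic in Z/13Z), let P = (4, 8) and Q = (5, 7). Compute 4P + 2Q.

O

First 4P:
Double-and-add on 4 = (100)₂. Start with P = (4, 8) for the leading 1-bit.
double: tangent at (4, 8): λ = (3·4² + 2)/(2·8) ≡ 11/3. 3⁻¹ ≡ 9 (mod 13), so λ ≡ 11·9 ≡ 8.
  x = λ² - 4 - 4 = 64 - 8 ≡ 4; y = λ·(4 - 4) - 8 ≡ 5. → (4, 5)
double: tangent at (4, 5): λ = (3·4² + 2)/(2·5) ≡ 11/10. 10⁻¹ ≡ 4 (mod 13), so λ ≡ 11·4 ≡ 5.
  x = λ² - 4 - 4 = 25 - 8 ≡ 4; y = λ·(4 - 4) - 5 ≡ 8. → (4, 8)
4P = (4, 8).
Next 2Q:
Repeated addition: build up to 2Q.
2Q: tangent at (5, 7): λ = (3·5² + 2)/(2·7) ≡ 12/1. 1⁻¹ ≡ 1 (mod 13) since 1·1 = 1 ≡ 1, so λ ≡ 12·1 ≡ 12.
  x = λ² - 5 - 5 = 144 - 10 ≡ 4; y = λ·(5 - 4) - 7 ≡ 5. → (4, 5)
2Q = (4, 5).
Finally 4P + 2Q:
(4, 8) + (4, 5): same x and y₁ ≡ -y₂, so the sum is the point at infinity.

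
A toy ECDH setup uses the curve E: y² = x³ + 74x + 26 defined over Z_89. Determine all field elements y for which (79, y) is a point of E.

x³ + 74x + 26 = 498911 ≡ 66 (mod 89).
66 is a non-residue mod 89; no y exists.

none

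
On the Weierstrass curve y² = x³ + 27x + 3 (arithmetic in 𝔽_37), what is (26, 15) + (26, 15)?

(6, 23)

tangent at (26, 15): λ = (3·26² + 27)/(2·15) ≡ 20/30. 30⁻¹ ≡ 21 (mod 37), so λ ≡ 20·21 ≡ 13.
  x = λ² - 26 - 26 = 169 - 52 ≡ 6; y = λ·(26 - 6) - 15 ≡ 23. → (6, 23)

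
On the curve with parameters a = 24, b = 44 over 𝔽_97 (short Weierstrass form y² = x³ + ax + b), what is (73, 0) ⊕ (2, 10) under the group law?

(21, 20)

(73, 0) + (2, 10). λ = (10 - 0)/(2 - 73) ≡ 10/26 mod 97. 26⁻¹ ≡ 56 (mod 97) since 26·56 = 1456 ≡ 1, so λ ≡ 75.
  x = λ² - 73 - 2 = 5625 - 75 ≡ 21; y = λ·(73 - 21) - 0 ≡ 20. → (21, 20)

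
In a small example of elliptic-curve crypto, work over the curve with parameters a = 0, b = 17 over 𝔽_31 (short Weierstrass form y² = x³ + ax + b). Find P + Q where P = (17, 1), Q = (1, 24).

(21, 28)

(17, 1) + (1, 24). λ = (24 - 1)/(1 - 17) ≡ 23/15 mod 31. 15⁻¹ ≡ 29 (mod 31) since 15·29 = 435 ≡ 1, so λ ≡ 16.
  x = λ² - 17 - 1 = 256 - 18 ≡ 21; y = λ·(17 - 21) - 1 ≡ 28. → (21, 28)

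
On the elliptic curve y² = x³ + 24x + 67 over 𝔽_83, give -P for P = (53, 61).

-(53, 61) = (53, -61 mod 83) = (53, 22).

(53, 22)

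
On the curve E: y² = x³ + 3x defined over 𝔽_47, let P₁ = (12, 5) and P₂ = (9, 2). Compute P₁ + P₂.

(27, 27)

(12, 5) + (9, 2). λ = (2 - 5)/(9 - 12) ≡ 44/44 mod 47. 44⁻¹ ≡ 31 (mod 47) since 44·31 = 1364 ≡ 1, so λ ≡ 1.
  x = λ² - 12 - 9 = 1 - 21 ≡ 27; y = λ·(12 - 27) - 5 ≡ 27. → (27, 27)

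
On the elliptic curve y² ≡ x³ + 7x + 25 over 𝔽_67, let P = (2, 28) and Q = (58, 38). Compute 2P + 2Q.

First 2P:
Repeated addition: build up to 2P.
2P: tangent at (2, 28): λ = (3·2² + 7)/(2·28) ≡ 19/56. 56⁻¹ ≡ 6 (mod 67) since 56·6 = 336 ≡ 1, so λ ≡ 19·6 ≡ 47.
  x = λ² - 2 - 2 = 2209 - 4 ≡ 61; y = λ·(2 - 61) - 28 ≡ 13. → (61, 13)
2P = (61, 13).
Next 2Q:
Repeated addition: build up to 2Q.
2Q: tangent at (58, 38): λ = (3·58² + 7)/(2·38) ≡ 49/9. 9⁻¹ ≡ 15 (mod 67) since 9·15 = 135 ≡ 1, so λ ≡ 49·15 ≡ 65.
  x = λ² - 58 - 58 = 4225 - 116 ≡ 22; y = λ·(58 - 22) - 38 ≡ 24. → (22, 24)
2Q = (22, 24).
Finally 2P + 2Q:
(61, 13) + (22, 24). λ = (24 - 13)/(22 - 61) ≡ 11/28 mod 67. 28⁻¹ ≡ 12 (mod 67) since 28·12 = 336 ≡ 1, so λ ≡ 65.
  x = λ² - 61 - 22 = 4225 - 83 ≡ 55; y = λ·(61 - 55) - 13 ≡ 42. → (55, 42)

(55, 42)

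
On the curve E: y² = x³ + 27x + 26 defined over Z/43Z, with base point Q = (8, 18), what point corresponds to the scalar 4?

Double-and-add on 4 = (100)₂. Start with Q = (8, 18) for the leading 1-bit.
double: tangent at (8, 18): λ = (3·8² + 27)/(2·18) ≡ 4/36. 36⁻¹ ≡ 6 (mod 43), so λ ≡ 4·6 ≡ 24.
  x = λ² - 8 - 8 = 576 - 16 ≡ 1; y = λ·(8 - 1) - 18 ≡ 21. → (1, 21)
double: tangent at (1, 21): λ = (3·1² + 27)/(2·21) ≡ 30/42. 42⁻¹ ≡ 42 (mod 43) since 42·42 = 1764 ≡ 1, so λ ≡ 30·42 ≡ 13.
  x = λ² - 1 - 1 = 169 - 2 ≡ 38; y = λ·(1 - 38) - 21 ≡ 14. → (38, 14)

(38, 14)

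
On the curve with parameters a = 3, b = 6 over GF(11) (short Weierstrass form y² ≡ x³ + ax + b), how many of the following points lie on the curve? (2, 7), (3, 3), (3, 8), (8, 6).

3

(2, 7): 7² ≡ 5, rhs ≡ 9 → off.
(3, 3): 3² ≡ 9, rhs ≡ 9 → on.
(3, 8): 8² ≡ 9, rhs ≡ 9 → on.
(8, 6): 6² ≡ 3, rhs ≡ 3 → on.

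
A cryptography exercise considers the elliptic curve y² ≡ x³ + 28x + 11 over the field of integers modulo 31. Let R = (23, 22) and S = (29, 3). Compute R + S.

(23, 22) + (29, 3). λ = (3 - 22)/(29 - 23) ≡ 12/6 mod 31. 6⁻¹ ≡ 26 (mod 31), so λ ≡ 2.
  x = λ² - 23 - 29 = 4 - 52 ≡ 14; y = λ·(23 - 14) - 22 ≡ 27. → (14, 27)

(14, 27)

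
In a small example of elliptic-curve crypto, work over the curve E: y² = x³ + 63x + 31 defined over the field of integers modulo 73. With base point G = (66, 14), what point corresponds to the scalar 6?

Repeated addition: build up to 6G.
2G: tangent at (66, 14): λ = (3·66² + 63)/(2·14) ≡ 64/28. 28⁻¹ ≡ 60 (mod 73) since 28·60 = 1680 ≡ 1, so λ ≡ 64·60 ≡ 44.
  x = λ² - 66 - 66 = 1936 - 132 ≡ 52; y = λ·(66 - 52) - 14 ≡ 18. → (52, 18)
3G: (52, 18) + (66, 14). λ = (14 - 18)/(66 - 52) ≡ 69/14 mod 73. 14⁻¹ ≡ 47 (mod 73), so λ ≡ 31.
  x = λ² - 52 - 66 = 961 - 118 ≡ 40; y = λ·(52 - 40) - 18 ≡ 62. → (40, 62)
4G: (40, 62) + (66, 14). λ = (14 - 62)/(66 - 40) ≡ 25/26 mod 73. 26⁻¹ ≡ 59 (mod 73), so λ ≡ 15.
  x = λ² - 40 - 66 = 225 - 106 ≡ 46; y = λ·(40 - 46) - 62 ≡ 67. → (46, 67)
5G: (46, 67) + (66, 14). λ = (14 - 67)/(66 - 46) ≡ 20/20 mod 73. 20⁻¹ ≡ 11 (mod 73) since 20·11 = 220 ≡ 1, so λ ≡ 1.
  x = λ² - 46 - 66 = 1 - 112 ≡ 35; y = λ·(46 - 35) - 67 ≡ 17. → (35, 17)
6G: (35, 17) + (66, 14). λ = (14 - 17)/(66 - 35) ≡ 70/31 mod 73. 31⁻¹ ≡ 33 (mod 73), so λ ≡ 47.
  x = λ² - 35 - 66 = 2209 - 101 ≡ 64; y = λ·(35 - 64) - 17 ≡ 7. → (64, 7)

(64, 7)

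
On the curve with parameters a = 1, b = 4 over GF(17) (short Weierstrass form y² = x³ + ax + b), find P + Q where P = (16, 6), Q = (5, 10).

(4, 2)

(16, 6) + (5, 10). λ = (10 - 6)/(5 - 16) ≡ 4/6 mod 17. 6⁻¹ ≡ 3 (mod 17), so λ ≡ 12.
  x = λ² - 16 - 5 = 144 - 21 ≡ 4; y = λ·(16 - 4) - 6 ≡ 2. → (4, 2)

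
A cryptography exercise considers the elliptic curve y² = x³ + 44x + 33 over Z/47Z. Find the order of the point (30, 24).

2P: tangent at (30, 24): λ = (3·30² + 44)/(2·24) ≡ 18/1. 1⁻¹ ≡ 1 (mod 47), so λ ≡ 18·1 ≡ 18.
  x = λ² - 30 - 30 = 324 - 60 ≡ 29; y = λ·(30 - 29) - 24 ≡ 41. → (29, 41)
3P: (29, 41) + (30, 24). λ = (24 - 41)/(30 - 29) ≡ 30/1 mod 47. 1⁻¹ ≡ 1 (mod 47), so λ ≡ 30.
  x = λ² - 29 - 30 = 900 - 59 ≡ 42; y = λ·(29 - 42) - 41 ≡ 39. → (42, 39)
4P: (42, 39) + (30, 24). λ = (24 - 39)/(30 - 42) ≡ 32/35 mod 47. 35⁻¹ ≡ 43 (mod 47), so λ ≡ 13.
  x = λ² - 42 - 30 = 169 - 72 ≡ 3; y = λ·(42 - 3) - 39 ≡ 45. → (3, 45)
5P: (3, 45) + (30, 24). λ = (24 - 45)/(30 - 3) ≡ 26/27 mod 47. 27⁻¹ ≡ 7 (mod 47) since 27·7 = 189 ≡ 1, so λ ≡ 41.
  x = λ² - 3 - 30 = 1681 - 33 ≡ 3; y = λ·(3 - 3) - 45 ≡ 2. → (3, 2)
6P: (3, 2) + (30, 24). λ = (24 - 2)/(30 - 3) ≡ 22/27 mod 47. 27⁻¹ ≡ 7 (mod 47), so λ ≡ 13.
  x = λ² - 3 - 30 = 169 - 33 ≡ 42; y = λ·(3 - 42) - 2 ≡ 8. → (42, 8)
7P: (42, 8) + (30, 24). λ = (24 - 8)/(30 - 42) ≡ 16/35 mod 47. 35⁻¹ ≡ 43 (mod 47), so λ ≡ 30.
  x = λ² - 42 - 30 = 900 - 72 ≡ 29; y = λ·(42 - 29) - 8 ≡ 6. → (29, 6)
8P: (29, 6) + (30, 24). λ = (24 - 6)/(30 - 29) ≡ 18/1 mod 47. 1⁻¹ ≡ 1 (mod 47), so λ ≡ 18.
  x = λ² - 29 - 30 = 324 - 59 ≡ 30; y = λ·(29 - 30) - 6 ≡ 23. → (30, 23)
9P: (30, 23) + (30, 24): same x and y₁ ≡ -y₂, so the sum is ∞.
9P = ∞, so the order is 9.

9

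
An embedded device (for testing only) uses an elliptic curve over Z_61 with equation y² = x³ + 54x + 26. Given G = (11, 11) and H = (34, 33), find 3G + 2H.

(14, 54)

First 3G:
Repeated addition: build up to 3G.
2G: tangent at (11, 11): λ = (3·11² + 54)/(2·11) ≡ 51/22. 22⁻¹ ≡ 25 (mod 61), so λ ≡ 51·25 ≡ 55.
  x = λ² - 11 - 11 = 3025 - 22 ≡ 14; y = λ·(11 - 14) - 11 ≡ 7. → (14, 7)
3G: (14, 7) + (11, 11). λ = (11 - 7)/(11 - 14) ≡ 4/58 mod 61. 58⁻¹ ≡ 20 (mod 61) since 58·20 = 1160 ≡ 1, so λ ≡ 19.
  x = λ² - 14 - 11 = 361 - 25 ≡ 31; y = λ·(14 - 31) - 7 ≡ 36. → (31, 36)
3G = (31, 36).
Next 2H:
Repeated addition: build up to 2H.
2H: tangent at (34, 33): λ = (3·34² + 54)/(2·33) ≡ 45/5. 5⁻¹ ≡ 49 (mod 61), so λ ≡ 45·49 ≡ 9.
  x = λ² - 34 - 34 = 81 - 68 ≡ 13; y = λ·(34 - 13) - 33 ≡ 34. → (13, 34)
2H = (13, 34).
Finally 3G + 2H:
(31, 36) + (13, 34). λ = (34 - 36)/(13 - 31) ≡ 59/43 mod 61. 43⁻¹ ≡ 44 (mod 61), so λ ≡ 34.
  x = λ² - 31 - 13 = 1156 - 44 ≡ 14; y = λ·(31 - 14) - 36 ≡ 54. → (14, 54)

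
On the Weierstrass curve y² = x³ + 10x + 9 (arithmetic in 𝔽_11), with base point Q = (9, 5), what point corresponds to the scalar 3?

Repeated addition: build up to 3Q.
2Q: tangent at (9, 5): λ = (3·9² + 10)/(2·5) ≡ 0/10. 10⁻¹ ≡ 10 (mod 11), so λ ≡ 0·10 ≡ 0.
  x = λ² - 9 - 9 = 0 - 18 ≡ 4; y = λ·(9 - 4) - 5 ≡ 6. → (4, 6)
3Q: (4, 6) + (9, 5). λ = (5 - 6)/(9 - 4) ≡ 10/5 mod 11. 5⁻¹ ≡ 9 (mod 11), so λ ≡ 2.
  x = λ² - 4 - 9 = 4 - 13 ≡ 2; y = λ·(4 - 2) - 6 ≡ 9. → (2, 9)

(2, 9)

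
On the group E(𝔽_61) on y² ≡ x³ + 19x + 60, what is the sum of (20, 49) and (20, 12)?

The two points share x = 20 and their y-coordinates satisfy 49 + 12 ≡ 0 (mod 61), so they are inverses. Their sum is ∞.

O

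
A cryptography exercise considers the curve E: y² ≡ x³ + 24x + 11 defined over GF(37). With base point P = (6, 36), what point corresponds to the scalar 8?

(8, 7)

Double-and-add on 8 = (1000)₂. Start with P = (6, 36) for the leading 1-bit.
double: tangent at (6, 36): λ = (3·6² + 24)/(2·36) ≡ 21/35. 35⁻¹ ≡ 18 (mod 37) since 35·18 = 630 ≡ 1, so λ ≡ 21·18 ≡ 8.
  x = λ² - 6 - 6 = 64 - 12 ≡ 15; y = λ·(6 - 15) - 36 ≡ 3. → (15, 3)
double: tangent at (15, 3): λ = (3·15² + 24)/(2·3) ≡ 33/6. 6⁻¹ ≡ 31 (mod 37), so λ ≡ 33·31 ≡ 24.
  x = λ² - 15 - 15 = 576 - 30 ≡ 28; y = λ·(15 - 28) - 3 ≡ 18. → (28, 18)
double: tangent at (28, 18): λ = (3·28² + 24)/(2·18) ≡ 8/36. 36⁻¹ ≡ 36 (mod 37) since 36·36 = 1296 ≡ 1, so λ ≡ 8·36 ≡ 29.
  x = λ² - 28 - 28 = 841 - 56 ≡ 8; y = λ·(28 - 8) - 18 ≡ 7. → (8, 7)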